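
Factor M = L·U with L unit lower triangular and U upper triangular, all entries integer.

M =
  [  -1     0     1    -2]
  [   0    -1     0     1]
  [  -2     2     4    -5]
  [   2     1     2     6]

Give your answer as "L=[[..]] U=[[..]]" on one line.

  R1 -= 0·R0 → [0,-1,0,1]
  R2 -= 2·R0 → [0,2,2,-1]
  R3 -= -2·R0 → [0,1,4,2]
  R2 -= -2·R1 → [0,0,2,1]
  R3 -= -1·R1 → [0,0,4,3]
  R3 -= 2·R2 → [0,0,0,1]

L=[[1,0,0,0],[0,1,0,0],[2,-2,1,0],[-2,-1,2,1]] U=[[-1,0,1,-2],[0,-1,0,1],[0,0,2,1],[0,0,0,1]]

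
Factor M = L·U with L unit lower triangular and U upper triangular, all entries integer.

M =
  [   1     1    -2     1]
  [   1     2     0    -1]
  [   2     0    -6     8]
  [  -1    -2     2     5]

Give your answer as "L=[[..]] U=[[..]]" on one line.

L=[[1,0,0,0],[1,1,0,0],[2,-2,1,0],[-1,-1,1,1]] U=[[1,1,-2,1],[0,1,2,-2],[0,0,2,2],[0,0,0,2]]

  row1 -= 1·row0 → [0,1,2,-2]
  row2 -= 2·row0 → [0,-2,-2,6]
  row3 -= -1·row0 → [0,-1,0,6]
  row2 -= -2·row1 → [0,0,2,2]
  row3 -= -1·row1 → [0,0,2,4]
  row3 -= 1·row2 → [0,0,0,2]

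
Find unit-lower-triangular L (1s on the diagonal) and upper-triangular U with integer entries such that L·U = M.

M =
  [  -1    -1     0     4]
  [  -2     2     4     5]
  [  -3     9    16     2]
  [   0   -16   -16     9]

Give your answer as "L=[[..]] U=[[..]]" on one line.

L=[[1,0,0,0],[2,1,0,0],[3,3,1,0],[0,-4,0,1]] U=[[-1,-1,0,4],[0,4,4,-3],[0,0,4,-1],[0,0,0,-3]]

  R1 -= 2·R0 → [0,4,4,-3]
  R2 -= 3·R0 → [0,12,16,-10]
  R3 -= 0·R0 → [0,-16,-16,9]
  R2 -= 3·R1 → [0,0,4,-1]
  R3 -= -4·R1 → [0,0,0,-3]
  R3 -= 0·R2 → [0,0,0,-3]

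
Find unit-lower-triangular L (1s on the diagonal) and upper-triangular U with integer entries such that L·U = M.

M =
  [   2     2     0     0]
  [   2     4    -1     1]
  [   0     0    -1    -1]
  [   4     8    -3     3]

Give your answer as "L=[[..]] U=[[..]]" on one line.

L=[[1,0,0,0],[1,1,0,0],[0,0,1,0],[2,2,1,1]] U=[[2,2,0,0],[0,2,-1,1],[0,0,-1,-1],[0,0,0,2]]

  r1 -= 1·r0 → [0,2,-1,1]
  r2 -= 0·r0 → [0,0,-1,-1]
  r3 -= 2·r0 → [0,4,-3,3]
  r2 -= 0·r1 → [0,0,-1,-1]
  r3 -= 2·r1 → [0,0,-1,1]
  r3 -= 1·r2 → [0,0,0,2]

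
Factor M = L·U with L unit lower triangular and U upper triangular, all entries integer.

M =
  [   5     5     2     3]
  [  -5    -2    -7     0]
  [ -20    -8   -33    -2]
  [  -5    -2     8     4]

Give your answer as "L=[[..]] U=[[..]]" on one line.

L=[[1,0,0,0],[-1,1,0,0],[-4,4,1,0],[-1,1,-3,1]] U=[[5,5,2,3],[0,3,-5,3],[0,0,-5,-2],[0,0,0,-2]]

  R1 -= -1·R0 → [0,3,-5,3]
  R2 -= -4·R0 → [0,12,-25,10]
  R3 -= -1·R0 → [0,3,10,7]
  R2 -= 4·R1 → [0,0,-5,-2]
  R3 -= 1·R1 → [0,0,15,4]
  R3 -= -3·R2 → [0,0,0,-2]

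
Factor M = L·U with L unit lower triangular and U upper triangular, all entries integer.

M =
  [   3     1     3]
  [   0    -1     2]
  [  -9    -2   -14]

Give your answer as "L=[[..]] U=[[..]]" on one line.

L=[[1,0,0],[0,1,0],[-3,-1,1]] U=[[3,1,3],[0,-1,2],[0,0,-3]]

  r1 -= 0·r0 → [0,-1,2]
  r2 -= -3·r0 → [0,1,-5]
  r2 -= -1·r1 → [0,0,-3]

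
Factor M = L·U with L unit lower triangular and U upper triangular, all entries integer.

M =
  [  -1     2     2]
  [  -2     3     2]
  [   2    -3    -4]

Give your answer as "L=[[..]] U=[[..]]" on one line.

L=[[1,0,0],[2,1,0],[-2,-1,1]] U=[[-1,2,2],[0,-1,-2],[0,0,-2]]

  row1 -= 2·row0 → [0,-1,-2]
  row2 -= -2·row0 → [0,1,0]
  row2 -= -1·row1 → [0,0,-2]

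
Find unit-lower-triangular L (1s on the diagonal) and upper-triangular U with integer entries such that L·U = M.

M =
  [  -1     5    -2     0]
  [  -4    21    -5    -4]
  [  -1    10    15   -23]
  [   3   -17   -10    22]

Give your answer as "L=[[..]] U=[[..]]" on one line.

L=[[1,0,0,0],[4,1,0,0],[1,5,1,0],[-3,-2,-5,1]] U=[[-1,5,-2,0],[0,1,3,-4],[0,0,2,-3],[0,0,0,-1]]

  row1 -= 4·row0 → [0,1,3,-4]
  row2 -= 1·row0 → [0,5,17,-23]
  row3 -= -3·row0 → [0,-2,-16,22]
  row2 -= 5·row1 → [0,0,2,-3]
  row3 -= -2·row1 → [0,0,-10,14]
  row3 -= -5·row2 → [0,0,0,-1]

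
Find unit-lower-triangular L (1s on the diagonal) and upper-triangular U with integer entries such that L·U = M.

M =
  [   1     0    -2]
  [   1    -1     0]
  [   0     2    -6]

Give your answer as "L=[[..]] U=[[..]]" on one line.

L=[[1,0,0],[1,1,0],[0,-2,1]] U=[[1,0,-2],[0,-1,2],[0,0,-2]]

  R1 -= 1·R0 → [0,-1,2]
  R2 -= 0·R0 → [0,2,-6]
  R2 -= -2·R1 → [0,0,-2]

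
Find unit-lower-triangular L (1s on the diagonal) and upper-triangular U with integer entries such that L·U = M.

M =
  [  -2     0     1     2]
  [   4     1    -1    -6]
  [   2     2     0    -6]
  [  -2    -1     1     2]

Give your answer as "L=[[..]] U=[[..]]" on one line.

L=[[1,0,0,0],[-2,1,0,0],[-1,2,1,0],[1,-1,-1,1]] U=[[-2,0,1,2],[0,1,1,-2],[0,0,-1,0],[0,0,0,-2]]

  R1 -= -2·R0 → [0,1,1,-2]
  R2 -= -1·R0 → [0,2,1,-4]
  R3 -= 1·R0 → [0,-1,0,0]
  R2 -= 2·R1 → [0,0,-1,0]
  R3 -= -1·R1 → [0,0,1,-2]
  R3 -= -1·R2 → [0,0,0,-2]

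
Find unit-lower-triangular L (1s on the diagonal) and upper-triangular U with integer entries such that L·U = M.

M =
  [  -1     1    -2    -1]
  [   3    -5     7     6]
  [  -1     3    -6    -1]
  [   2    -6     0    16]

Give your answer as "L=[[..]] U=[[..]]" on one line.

  r1 -= -3·r0 → [0,-2,1,3]
  r2 -= 1·r0 → [0,2,-4,0]
  r3 -= -2·r0 → [0,-4,-4,14]
  r2 -= -1·r1 → [0,0,-3,3]
  r3 -= 2·r1 → [0,0,-6,8]
  r3 -= 2·r2 → [0,0,0,2]

L=[[1,0,0,0],[-3,1,0,0],[1,-1,1,0],[-2,2,2,1]] U=[[-1,1,-2,-1],[0,-2,1,3],[0,0,-3,3],[0,0,0,2]]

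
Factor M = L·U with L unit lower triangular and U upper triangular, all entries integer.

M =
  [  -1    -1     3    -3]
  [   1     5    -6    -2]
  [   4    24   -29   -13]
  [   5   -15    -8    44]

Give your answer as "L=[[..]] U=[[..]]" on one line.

  r1 -= -1·r0 → [0,4,-3,-5]
  r2 -= -4·r0 → [0,20,-17,-25]
  r3 -= -5·r0 → [0,-20,7,29]
  r2 -= 5·r1 → [0,0,-2,0]
  r3 -= -5·r1 → [0,0,-8,4]
  r3 -= 4·r2 → [0,0,0,4]

L=[[1,0,0,0],[-1,1,0,0],[-4,5,1,0],[-5,-5,4,1]] U=[[-1,-1,3,-3],[0,4,-3,-5],[0,0,-2,0],[0,0,0,4]]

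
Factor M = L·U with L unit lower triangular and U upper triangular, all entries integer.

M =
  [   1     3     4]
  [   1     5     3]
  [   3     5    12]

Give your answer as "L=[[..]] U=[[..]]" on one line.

  row1 -= 1·row0 → [0,2,-1]
  row2 -= 3·row0 → [0,-4,0]
  row2 -= -2·row1 → [0,0,-2]

L=[[1,0,0],[1,1,0],[3,-2,1]] U=[[1,3,4],[0,2,-1],[0,0,-2]]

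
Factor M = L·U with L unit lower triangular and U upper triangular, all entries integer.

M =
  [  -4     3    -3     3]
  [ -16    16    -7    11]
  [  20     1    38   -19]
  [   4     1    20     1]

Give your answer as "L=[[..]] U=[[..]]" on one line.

  r1 -= 4·r0 → [0,4,5,-1]
  r2 -= -5·r0 → [0,16,23,-4]
  r3 -= -1·r0 → [0,4,17,4]
  r2 -= 4·r1 → [0,0,3,0]
  r3 -= 1·r1 → [0,0,12,5]
  r3 -= 4·r2 → [0,0,0,5]

L=[[1,0,0,0],[4,1,0,0],[-5,4,1,0],[-1,1,4,1]] U=[[-4,3,-3,3],[0,4,5,-1],[0,0,3,0],[0,0,0,5]]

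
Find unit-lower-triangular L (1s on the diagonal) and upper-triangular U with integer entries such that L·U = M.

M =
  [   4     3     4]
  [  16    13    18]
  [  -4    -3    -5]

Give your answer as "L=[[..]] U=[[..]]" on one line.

L=[[1,0,0],[4,1,0],[-1,0,1]] U=[[4,3,4],[0,1,2],[0,0,-1]]

  r1 -= 4·r0 → [0,1,2]
  r2 -= -1·r0 → [0,0,-1]
  r2 -= 0·r1 → [0,0,-1]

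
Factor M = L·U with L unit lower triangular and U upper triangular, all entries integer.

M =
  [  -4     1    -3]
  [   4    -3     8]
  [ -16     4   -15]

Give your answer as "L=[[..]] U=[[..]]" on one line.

  r1 -= -1·r0 → [0,-2,5]
  r2 -= 4·r0 → [0,0,-3]
  r2 -= 0·r1 → [0,0,-3]

L=[[1,0,0],[-1,1,0],[4,0,1]] U=[[-4,1,-3],[0,-2,5],[0,0,-3]]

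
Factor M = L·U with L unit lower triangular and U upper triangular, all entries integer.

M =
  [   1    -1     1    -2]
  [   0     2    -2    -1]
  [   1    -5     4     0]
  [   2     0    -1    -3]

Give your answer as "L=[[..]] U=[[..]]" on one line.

L=[[1,0,0,0],[0,1,0,0],[1,-2,1,0],[2,1,1,1]] U=[[1,-1,1,-2],[0,2,-2,-1],[0,0,-1,0],[0,0,0,2]]

  row1 -= 0·row0 → [0,2,-2,-1]
  row2 -= 1·row0 → [0,-4,3,2]
  row3 -= 2·row0 → [0,2,-3,1]
  row2 -= -2·row1 → [0,0,-1,0]
  row3 -= 1·row1 → [0,0,-1,2]
  row3 -= 1·row2 → [0,0,0,2]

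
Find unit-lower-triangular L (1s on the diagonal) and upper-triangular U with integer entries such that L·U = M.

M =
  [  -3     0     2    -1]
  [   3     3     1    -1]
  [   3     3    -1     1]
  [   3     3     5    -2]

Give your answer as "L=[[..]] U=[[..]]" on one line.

L=[[1,0,0,0],[-1,1,0,0],[-1,1,1,0],[-1,1,-2,1]] U=[[-3,0,2,-1],[0,3,3,-2],[0,0,-2,2],[0,0,0,3]]

  row1 -= -1·row0 → [0,3,3,-2]
  row2 -= -1·row0 → [0,3,1,0]
  row3 -= -1·row0 → [0,3,7,-3]
  row2 -= 1·row1 → [0,0,-2,2]
  row3 -= 1·row1 → [0,0,4,-1]
  row3 -= -2·row2 → [0,0,0,3]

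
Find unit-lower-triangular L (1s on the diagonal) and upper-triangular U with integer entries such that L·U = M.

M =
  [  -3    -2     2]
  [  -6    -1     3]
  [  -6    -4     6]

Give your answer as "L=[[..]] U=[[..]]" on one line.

L=[[1,0,0],[2,1,0],[2,0,1]] U=[[-3,-2,2],[0,3,-1],[0,0,2]]

  R1 -= 2·R0 → [0,3,-1]
  R2 -= 2·R0 → [0,0,2]
  R2 -= 0·R1 → [0,0,2]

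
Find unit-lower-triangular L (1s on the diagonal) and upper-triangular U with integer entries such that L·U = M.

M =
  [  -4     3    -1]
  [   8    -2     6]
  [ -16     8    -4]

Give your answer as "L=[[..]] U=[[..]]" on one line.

  row1 -= -2·row0 → [0,4,4]
  row2 -= 4·row0 → [0,-4,0]
  row2 -= -1·row1 → [0,0,4]

L=[[1,0,0],[-2,1,0],[4,-1,1]] U=[[-4,3,-1],[0,4,4],[0,0,4]]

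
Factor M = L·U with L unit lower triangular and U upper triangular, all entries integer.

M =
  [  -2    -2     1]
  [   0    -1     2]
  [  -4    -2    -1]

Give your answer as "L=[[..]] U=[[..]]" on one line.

L=[[1,0,0],[0,1,0],[2,-2,1]] U=[[-2,-2,1],[0,-1,2],[0,0,1]]

  R1 -= 0·R0 → [0,-1,2]
  R2 -= 2·R0 → [0,2,-3]
  R2 -= -2·R1 → [0,0,1]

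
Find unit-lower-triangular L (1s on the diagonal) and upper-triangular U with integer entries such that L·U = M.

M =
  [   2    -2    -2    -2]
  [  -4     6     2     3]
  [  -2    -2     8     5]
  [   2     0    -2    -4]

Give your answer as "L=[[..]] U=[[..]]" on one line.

L=[[1,0,0,0],[-2,1,0,0],[-1,-2,1,0],[1,1,1,1]] U=[[2,-2,-2,-2],[0,2,-2,-1],[0,0,2,1],[0,0,0,-2]]

  R1 -= -2·R0 → [0,2,-2,-1]
  R2 -= -1·R0 → [0,-4,6,3]
  R3 -= 1·R0 → [0,2,0,-2]
  R2 -= -2·R1 → [0,0,2,1]
  R3 -= 1·R1 → [0,0,2,-1]
  R3 -= 1·R2 → [0,0,0,-2]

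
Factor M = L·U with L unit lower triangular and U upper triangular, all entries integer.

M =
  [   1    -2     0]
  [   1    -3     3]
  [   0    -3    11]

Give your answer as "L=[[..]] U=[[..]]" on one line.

L=[[1,0,0],[1,1,0],[0,3,1]] U=[[1,-2,0],[0,-1,3],[0,0,2]]

  R1 -= 1·R0 → [0,-1,3]
  R2 -= 0·R0 → [0,-3,11]
  R2 -= 3·R1 → [0,0,2]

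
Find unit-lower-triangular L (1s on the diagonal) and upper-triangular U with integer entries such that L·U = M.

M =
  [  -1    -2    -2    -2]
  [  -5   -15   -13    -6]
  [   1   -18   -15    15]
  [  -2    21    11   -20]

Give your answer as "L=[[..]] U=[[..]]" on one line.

  r1 -= 5·r0 → [0,-5,-3,4]
  r2 -= -1·r0 → [0,-20,-17,13]
  r3 -= 2·r0 → [0,25,15,-16]
  r2 -= 4·r1 → [0,0,-5,-3]
  r3 -= -5·r1 → [0,0,0,4]
  r3 -= 0·r2 → [0,0,0,4]

L=[[1,0,0,0],[5,1,0,0],[-1,4,1,0],[2,-5,0,1]] U=[[-1,-2,-2,-2],[0,-5,-3,4],[0,0,-5,-3],[0,0,0,4]]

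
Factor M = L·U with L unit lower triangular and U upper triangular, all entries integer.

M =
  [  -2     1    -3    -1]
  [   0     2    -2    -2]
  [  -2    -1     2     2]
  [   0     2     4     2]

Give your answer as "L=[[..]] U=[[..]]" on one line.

  R1 -= 0·R0 → [0,2,-2,-2]
  R2 -= 1·R0 → [0,-2,5,3]
  R3 -= 0·R0 → [0,2,4,2]
  R2 -= -1·R1 → [0,0,3,1]
  R3 -= 1·R1 → [0,0,6,4]
  R3 -= 2·R2 → [0,0,0,2]

L=[[1,0,0,0],[0,1,0,0],[1,-1,1,0],[0,1,2,1]] U=[[-2,1,-3,-1],[0,2,-2,-2],[0,0,3,1],[0,0,0,2]]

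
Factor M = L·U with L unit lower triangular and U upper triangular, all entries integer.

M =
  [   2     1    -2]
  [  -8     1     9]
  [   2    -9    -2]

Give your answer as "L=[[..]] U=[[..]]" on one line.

L=[[1,0,0],[-4,1,0],[1,-2,1]] U=[[2,1,-2],[0,5,1],[0,0,2]]

  row1 -= -4·row0 → [0,5,1]
  row2 -= 1·row0 → [0,-10,0]
  row2 -= -2·row1 → [0,0,2]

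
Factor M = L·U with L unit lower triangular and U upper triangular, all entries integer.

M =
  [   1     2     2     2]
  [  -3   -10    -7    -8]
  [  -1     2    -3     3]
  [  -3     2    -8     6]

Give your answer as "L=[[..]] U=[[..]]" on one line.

L=[[1,0,0,0],[-3,1,0,0],[-1,-1,1,0],[-3,-2,2,1]] U=[[1,2,2,2],[0,-4,-1,-2],[0,0,-2,3],[0,0,0,2]]

  r1 -= -3·r0 → [0,-4,-1,-2]
  r2 -= -1·r0 → [0,4,-1,5]
  r3 -= -3·r0 → [0,8,-2,12]
  r2 -= -1·r1 → [0,0,-2,3]
  r3 -= -2·r1 → [0,0,-4,8]
  r3 -= 2·r2 → [0,0,0,2]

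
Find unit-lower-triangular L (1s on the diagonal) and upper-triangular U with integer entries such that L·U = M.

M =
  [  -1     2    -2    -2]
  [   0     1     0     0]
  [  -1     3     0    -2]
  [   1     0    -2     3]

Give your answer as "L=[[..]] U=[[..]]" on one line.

L=[[1,0,0,0],[0,1,0,0],[1,1,1,0],[-1,2,-2,1]] U=[[-1,2,-2,-2],[0,1,0,0],[0,0,2,0],[0,0,0,1]]

  r1 -= 0·r0 → [0,1,0,0]
  r2 -= 1·r0 → [0,1,2,0]
  r3 -= -1·r0 → [0,2,-4,1]
  r2 -= 1·r1 → [0,0,2,0]
  r3 -= 2·r1 → [0,0,-4,1]
  r3 -= -2·r2 → [0,0,0,1]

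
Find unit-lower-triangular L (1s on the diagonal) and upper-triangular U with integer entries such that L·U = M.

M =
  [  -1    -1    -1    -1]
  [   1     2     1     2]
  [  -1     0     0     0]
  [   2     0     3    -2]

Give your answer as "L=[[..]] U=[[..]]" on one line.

L=[[1,0,0,0],[-1,1,0,0],[1,1,1,0],[-2,-2,1,1]] U=[[-1,-1,-1,-1],[0,1,0,1],[0,0,1,0],[0,0,0,-2]]

  r1 -= -1·r0 → [0,1,0,1]
  r2 -= 1·r0 → [0,1,1,1]
  r3 -= -2·r0 → [0,-2,1,-4]
  r2 -= 1·r1 → [0,0,1,0]
  r3 -= -2·r1 → [0,0,1,-2]
  r3 -= 1·r2 → [0,0,0,-2]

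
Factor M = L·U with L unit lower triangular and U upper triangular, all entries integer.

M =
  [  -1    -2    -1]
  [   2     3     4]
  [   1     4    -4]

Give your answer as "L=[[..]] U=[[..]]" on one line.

L=[[1,0,0],[-2,1,0],[-1,-2,1]] U=[[-1,-2,-1],[0,-1,2],[0,0,-1]]

  row1 -= -2·row0 → [0,-1,2]
  row2 -= -1·row0 → [0,2,-5]
  row2 -= -2·row1 → [0,0,-1]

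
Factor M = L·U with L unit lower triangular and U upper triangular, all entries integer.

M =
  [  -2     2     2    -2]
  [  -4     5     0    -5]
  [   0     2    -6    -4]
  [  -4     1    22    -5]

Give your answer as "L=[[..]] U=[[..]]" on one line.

  row1 -= 2·row0 → [0,1,-4,-1]
  row2 -= 0·row0 → [0,2,-6,-4]
  row3 -= 2·row0 → [0,-3,18,-1]
  row2 -= 2·row1 → [0,0,2,-2]
  row3 -= -3·row1 → [0,0,6,-4]
  row3 -= 3·row2 → [0,0,0,2]

L=[[1,0,0,0],[2,1,0,0],[0,2,1,0],[2,-3,3,1]] U=[[-2,2,2,-2],[0,1,-4,-1],[0,0,2,-2],[0,0,0,2]]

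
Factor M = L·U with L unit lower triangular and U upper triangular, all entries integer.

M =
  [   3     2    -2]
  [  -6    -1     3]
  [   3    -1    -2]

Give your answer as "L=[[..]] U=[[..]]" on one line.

L=[[1,0,0],[-2,1,0],[1,-1,1]] U=[[3,2,-2],[0,3,-1],[0,0,-1]]

  R1 -= -2·R0 → [0,3,-1]
  R2 -= 1·R0 → [0,-3,0]
  R2 -= -1·R1 → [0,0,-1]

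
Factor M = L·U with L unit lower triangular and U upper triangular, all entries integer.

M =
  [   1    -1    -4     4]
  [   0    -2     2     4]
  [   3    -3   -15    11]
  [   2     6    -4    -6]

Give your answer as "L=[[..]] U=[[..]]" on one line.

  R1 -= 0·R0 → [0,-2,2,4]
  R2 -= 3·R0 → [0,0,-3,-1]
  R3 -= 2·R0 → [0,8,4,-14]
  R2 -= 0·R1 → [0,0,-3,-1]
  R3 -= -4·R1 → [0,0,12,2]
  R3 -= -4·R2 → [0,0,0,-2]

L=[[1,0,0,0],[0,1,0,0],[3,0,1,0],[2,-4,-4,1]] U=[[1,-1,-4,4],[0,-2,2,4],[0,0,-3,-1],[0,0,0,-2]]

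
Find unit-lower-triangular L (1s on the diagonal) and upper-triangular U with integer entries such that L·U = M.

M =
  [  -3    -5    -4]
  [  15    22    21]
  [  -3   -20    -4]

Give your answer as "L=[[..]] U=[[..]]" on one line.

  R1 -= -5·R0 → [0,-3,1]
  R2 -= 1·R0 → [0,-15,0]
  R2 -= 5·R1 → [0,0,-5]

L=[[1,0,0],[-5,1,0],[1,5,1]] U=[[-3,-5,-4],[0,-3,1],[0,0,-5]]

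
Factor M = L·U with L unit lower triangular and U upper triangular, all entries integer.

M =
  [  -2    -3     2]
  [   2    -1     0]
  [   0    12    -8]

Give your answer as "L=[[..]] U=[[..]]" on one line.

L=[[1,0,0],[-1,1,0],[0,-3,1]] U=[[-2,-3,2],[0,-4,2],[0,0,-2]]

  r1 -= -1·r0 → [0,-4,2]
  r2 -= 0·r0 → [0,12,-8]
  r2 -= -3·r1 → [0,0,-2]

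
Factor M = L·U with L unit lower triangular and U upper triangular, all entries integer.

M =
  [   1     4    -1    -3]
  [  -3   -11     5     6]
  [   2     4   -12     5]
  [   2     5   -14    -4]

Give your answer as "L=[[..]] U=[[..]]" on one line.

  R1 -= -3·R0 → [0,1,2,-3]
  R2 -= 2·R0 → [0,-4,-10,11]
  R3 -= 2·R0 → [0,-3,-12,2]
  R2 -= -4·R1 → [0,0,-2,-1]
  R3 -= -3·R1 → [0,0,-6,-7]
  R3 -= 3·R2 → [0,0,0,-4]

L=[[1,0,0,0],[-3,1,0,0],[2,-4,1,0],[2,-3,3,1]] U=[[1,4,-1,-3],[0,1,2,-3],[0,0,-2,-1],[0,0,0,-4]]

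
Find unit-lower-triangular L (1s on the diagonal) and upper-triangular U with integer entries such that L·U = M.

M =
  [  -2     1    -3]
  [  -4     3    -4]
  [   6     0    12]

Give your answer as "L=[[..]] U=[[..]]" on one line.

  R1 -= 2·R0 → [0,1,2]
  R2 -= -3·R0 → [0,3,3]
  R2 -= 3·R1 → [0,0,-3]

L=[[1,0,0],[2,1,0],[-3,3,1]] U=[[-2,1,-3],[0,1,2],[0,0,-3]]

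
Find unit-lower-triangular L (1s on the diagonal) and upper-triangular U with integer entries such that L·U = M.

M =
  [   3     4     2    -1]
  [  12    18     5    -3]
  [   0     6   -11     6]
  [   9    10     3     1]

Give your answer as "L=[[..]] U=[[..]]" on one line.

  R1 -= 4·R0 → [0,2,-3,1]
  R2 -= 0·R0 → [0,6,-11,6]
  R3 -= 3·R0 → [0,-2,-3,4]
  R2 -= 3·R1 → [0,0,-2,3]
  R3 -= -1·R1 → [0,0,-6,5]
  R3 -= 3·R2 → [0,0,0,-4]

L=[[1,0,0,0],[4,1,0,0],[0,3,1,0],[3,-1,3,1]] U=[[3,4,2,-1],[0,2,-3,1],[0,0,-2,3],[0,0,0,-4]]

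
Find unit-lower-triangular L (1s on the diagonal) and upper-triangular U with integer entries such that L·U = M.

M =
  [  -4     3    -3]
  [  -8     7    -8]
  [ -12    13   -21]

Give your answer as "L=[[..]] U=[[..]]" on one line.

L=[[1,0,0],[2,1,0],[3,4,1]] U=[[-4,3,-3],[0,1,-2],[0,0,-4]]

  R1 -= 2·R0 → [0,1,-2]
  R2 -= 3·R0 → [0,4,-12]
  R2 -= 4·R1 → [0,0,-4]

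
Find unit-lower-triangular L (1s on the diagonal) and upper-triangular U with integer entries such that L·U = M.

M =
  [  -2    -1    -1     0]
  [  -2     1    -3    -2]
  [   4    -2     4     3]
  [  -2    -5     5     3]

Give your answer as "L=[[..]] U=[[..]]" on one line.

L=[[1,0,0,0],[1,1,0,0],[-2,-2,1,0],[1,-2,-1,1]] U=[[-2,-1,-1,0],[0,2,-2,-2],[0,0,-2,-1],[0,0,0,-2]]

  row1 -= 1·row0 → [0,2,-2,-2]
  row2 -= -2·row0 → [0,-4,2,3]
  row3 -= 1·row0 → [0,-4,6,3]
  row2 -= -2·row1 → [0,0,-2,-1]
  row3 -= -2·row1 → [0,0,2,-1]
  row3 -= -1·row2 → [0,0,0,-2]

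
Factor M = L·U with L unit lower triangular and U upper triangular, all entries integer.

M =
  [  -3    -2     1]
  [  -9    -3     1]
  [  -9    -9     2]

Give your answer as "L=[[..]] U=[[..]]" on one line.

L=[[1,0,0],[3,1,0],[3,-1,1]] U=[[-3,-2,1],[0,3,-2],[0,0,-3]]

  row1 -= 3·row0 → [0,3,-2]
  row2 -= 3·row0 → [0,-3,-1]
  row2 -= -1·row1 → [0,0,-3]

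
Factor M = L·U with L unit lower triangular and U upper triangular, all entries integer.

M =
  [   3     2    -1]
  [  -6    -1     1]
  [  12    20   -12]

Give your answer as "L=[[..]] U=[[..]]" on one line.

L=[[1,0,0],[-2,1,0],[4,4,1]] U=[[3,2,-1],[0,3,-1],[0,0,-4]]

  R1 -= -2·R0 → [0,3,-1]
  R2 -= 4·R0 → [0,12,-8]
  R2 -= 4·R1 → [0,0,-4]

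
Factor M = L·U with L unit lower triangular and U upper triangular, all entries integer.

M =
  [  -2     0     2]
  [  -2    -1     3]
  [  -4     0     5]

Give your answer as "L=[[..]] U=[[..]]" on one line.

L=[[1,0,0],[1,1,0],[2,0,1]] U=[[-2,0,2],[0,-1,1],[0,0,1]]

  R1 -= 1·R0 → [0,-1,1]
  R2 -= 2·R0 → [0,0,1]
  R2 -= 0·R1 → [0,0,1]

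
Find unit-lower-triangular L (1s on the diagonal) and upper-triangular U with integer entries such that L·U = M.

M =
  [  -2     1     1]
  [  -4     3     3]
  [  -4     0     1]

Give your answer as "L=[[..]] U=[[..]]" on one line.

L=[[1,0,0],[2,1,0],[2,-2,1]] U=[[-2,1,1],[0,1,1],[0,0,1]]

  row1 -= 2·row0 → [0,1,1]
  row2 -= 2·row0 → [0,-2,-1]
  row2 -= -2·row1 → [0,0,1]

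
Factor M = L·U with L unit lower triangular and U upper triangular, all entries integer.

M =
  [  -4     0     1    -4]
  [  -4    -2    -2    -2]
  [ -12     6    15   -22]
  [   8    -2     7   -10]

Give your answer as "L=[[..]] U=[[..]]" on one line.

L=[[1,0,0,0],[1,1,0,0],[3,-3,1,0],[-2,1,4,1]] U=[[-4,0,1,-4],[0,-2,-3,2],[0,0,3,-4],[0,0,0,-4]]

  R1 -= 1·R0 → [0,-2,-3,2]
  R2 -= 3·R0 → [0,6,12,-10]
  R3 -= -2·R0 → [0,-2,9,-18]
  R2 -= -3·R1 → [0,0,3,-4]
  R3 -= 1·R1 → [0,0,12,-20]
  R3 -= 4·R2 → [0,0,0,-4]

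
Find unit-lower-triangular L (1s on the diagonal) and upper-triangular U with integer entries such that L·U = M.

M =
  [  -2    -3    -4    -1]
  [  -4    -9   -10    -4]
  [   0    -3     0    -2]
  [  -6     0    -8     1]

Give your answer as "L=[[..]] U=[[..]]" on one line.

  r1 -= 2·r0 → [0,-3,-2,-2]
  r2 -= 0·r0 → [0,-3,0,-2]
  r3 -= 3·r0 → [0,9,4,4]
  r2 -= 1·r1 → [0,0,2,0]
  r3 -= -3·r1 → [0,0,-2,-2]
  r3 -= -1·r2 → [0,0,0,-2]

L=[[1,0,0,0],[2,1,0,0],[0,1,1,0],[3,-3,-1,1]] U=[[-2,-3,-4,-1],[0,-3,-2,-2],[0,0,2,0],[0,0,0,-2]]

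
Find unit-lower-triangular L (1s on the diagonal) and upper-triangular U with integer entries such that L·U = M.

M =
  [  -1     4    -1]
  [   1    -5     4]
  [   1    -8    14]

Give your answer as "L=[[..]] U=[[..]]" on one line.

  row1 -= -1·row0 → [0,-1,3]
  row2 -= -1·row0 → [0,-4,13]
  row2 -= 4·row1 → [0,0,1]

L=[[1,0,0],[-1,1,0],[-1,4,1]] U=[[-1,4,-1],[0,-1,3],[0,0,1]]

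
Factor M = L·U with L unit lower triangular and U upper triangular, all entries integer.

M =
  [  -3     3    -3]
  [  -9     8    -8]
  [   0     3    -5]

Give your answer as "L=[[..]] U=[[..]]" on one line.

  row1 -= 3·row0 → [0,-1,1]
  row2 -= 0·row0 → [0,3,-5]
  row2 -= -3·row1 → [0,0,-2]

L=[[1,0,0],[3,1,0],[0,-3,1]] U=[[-3,3,-3],[0,-1,1],[0,0,-2]]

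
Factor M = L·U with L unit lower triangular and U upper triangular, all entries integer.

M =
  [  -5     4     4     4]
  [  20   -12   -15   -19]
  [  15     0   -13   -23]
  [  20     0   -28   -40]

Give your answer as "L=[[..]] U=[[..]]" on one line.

  r1 -= -4·r0 → [0,4,1,-3]
  r2 -= -3·r0 → [0,12,-1,-11]
  r3 -= -4·r0 → [0,16,-12,-24]
  r2 -= 3·r1 → [0,0,-4,-2]
  r3 -= 4·r1 → [0,0,-16,-12]
  r3 -= 4·r2 → [0,0,0,-4]

L=[[1,0,0,0],[-4,1,0,0],[-3,3,1,0],[-4,4,4,1]] U=[[-5,4,4,4],[0,4,1,-3],[0,0,-4,-2],[0,0,0,-4]]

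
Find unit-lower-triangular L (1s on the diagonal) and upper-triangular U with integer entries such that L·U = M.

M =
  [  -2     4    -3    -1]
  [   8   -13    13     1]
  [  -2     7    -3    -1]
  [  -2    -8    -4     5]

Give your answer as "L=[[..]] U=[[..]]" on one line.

  r1 -= -4·r0 → [0,3,1,-3]
  r2 -= 1·r0 → [0,3,0,0]
  r3 -= 1·r0 → [0,-12,-1,6]
  r2 -= 1·r1 → [0,0,-1,3]
  r3 -= -4·r1 → [0,0,3,-6]
  r3 -= -3·r2 → [0,0,0,3]

L=[[1,0,0,0],[-4,1,0,0],[1,1,1,0],[1,-4,-3,1]] U=[[-2,4,-3,-1],[0,3,1,-3],[0,0,-1,3],[0,0,0,3]]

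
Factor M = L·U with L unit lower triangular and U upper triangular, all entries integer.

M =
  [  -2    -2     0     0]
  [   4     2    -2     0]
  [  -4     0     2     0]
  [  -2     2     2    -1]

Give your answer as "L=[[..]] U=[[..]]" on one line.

L=[[1,0,0,0],[-2,1,0,0],[2,-2,1,0],[1,-2,1,1]] U=[[-2,-2,0,0],[0,-2,-2,0],[0,0,-2,0],[0,0,0,-1]]

  r1 -= -2·r0 → [0,-2,-2,0]
  r2 -= 2·r0 → [0,4,2,0]
  r3 -= 1·r0 → [0,4,2,-1]
  r2 -= -2·r1 → [0,0,-2,0]
  r3 -= -2·r1 → [0,0,-2,-1]
  r3 -= 1·r2 → [0,0,0,-1]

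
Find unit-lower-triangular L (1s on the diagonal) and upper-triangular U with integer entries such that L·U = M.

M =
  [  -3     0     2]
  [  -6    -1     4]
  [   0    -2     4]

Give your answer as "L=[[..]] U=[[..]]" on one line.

  r1 -= 2·r0 → [0,-1,0]
  r2 -= 0·r0 → [0,-2,4]
  r2 -= 2·r1 → [0,0,4]

L=[[1,0,0],[2,1,0],[0,2,1]] U=[[-3,0,2],[0,-1,0],[0,0,4]]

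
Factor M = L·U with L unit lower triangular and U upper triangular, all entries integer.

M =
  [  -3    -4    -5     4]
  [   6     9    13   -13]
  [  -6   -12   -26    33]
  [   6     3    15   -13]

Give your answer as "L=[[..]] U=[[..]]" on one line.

L=[[1,0,0,0],[-2,1,0,0],[2,-4,1,0],[-2,-5,-5,1]] U=[[-3,-4,-5,4],[0,1,3,-5],[0,0,-4,5],[0,0,0,-5]]

  row1 -= -2·row0 → [0,1,3,-5]
  row2 -= 2·row0 → [0,-4,-16,25]
  row3 -= -2·row0 → [0,-5,5,-5]
  row2 -= -4·row1 → [0,0,-4,5]
  row3 -= -5·row1 → [0,0,20,-30]
  row3 -= -5·row2 → [0,0,0,-5]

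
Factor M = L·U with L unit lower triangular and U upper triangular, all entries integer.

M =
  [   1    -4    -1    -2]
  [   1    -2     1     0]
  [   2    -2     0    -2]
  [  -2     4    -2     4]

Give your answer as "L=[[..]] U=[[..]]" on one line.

  row1 -= 1·row0 → [0,2,2,2]
  row2 -= 2·row0 → [0,6,2,2]
  row3 -= -2·row0 → [0,-4,-4,0]
  row2 -= 3·row1 → [0,0,-4,-4]
  row3 -= -2·row1 → [0,0,0,4]
  row3 -= 0·row2 → [0,0,0,4]

L=[[1,0,0,0],[1,1,0,0],[2,3,1,0],[-2,-2,0,1]] U=[[1,-4,-1,-2],[0,2,2,2],[0,0,-4,-4],[0,0,0,4]]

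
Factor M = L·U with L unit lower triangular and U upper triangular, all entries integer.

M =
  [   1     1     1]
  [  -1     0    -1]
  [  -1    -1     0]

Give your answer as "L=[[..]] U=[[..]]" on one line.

  row1 -= -1·row0 → [0,1,0]
  row2 -= -1·row0 → [0,0,1]
  row2 -= 0·row1 → [0,0,1]

L=[[1,0,0],[-1,1,0],[-1,0,1]] U=[[1,1,1],[0,1,0],[0,0,1]]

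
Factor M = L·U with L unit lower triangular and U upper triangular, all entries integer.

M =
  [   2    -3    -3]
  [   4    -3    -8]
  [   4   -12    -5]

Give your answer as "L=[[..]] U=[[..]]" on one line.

  R1 -= 2·R0 → [0,3,-2]
  R2 -= 2·R0 → [0,-6,1]
  R2 -= -2·R1 → [0,0,-3]

L=[[1,0,0],[2,1,0],[2,-2,1]] U=[[2,-3,-3],[0,3,-2],[0,0,-3]]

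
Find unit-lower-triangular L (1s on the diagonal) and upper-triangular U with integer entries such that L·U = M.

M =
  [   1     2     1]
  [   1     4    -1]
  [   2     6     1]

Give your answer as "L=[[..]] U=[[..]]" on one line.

L=[[1,0,0],[1,1,0],[2,1,1]] U=[[1,2,1],[0,2,-2],[0,0,1]]

  R1 -= 1·R0 → [0,2,-2]
  R2 -= 2·R0 → [0,2,-1]
  R2 -= 1·R1 → [0,0,1]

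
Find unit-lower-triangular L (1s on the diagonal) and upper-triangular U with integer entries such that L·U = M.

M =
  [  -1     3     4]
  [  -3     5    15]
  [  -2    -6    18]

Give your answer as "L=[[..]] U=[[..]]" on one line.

  R1 -= 3·R0 → [0,-4,3]
  R2 -= 2·R0 → [0,-12,10]
  R2 -= 3·R1 → [0,0,1]

L=[[1,0,0],[3,1,0],[2,3,1]] U=[[-1,3,4],[0,-4,3],[0,0,1]]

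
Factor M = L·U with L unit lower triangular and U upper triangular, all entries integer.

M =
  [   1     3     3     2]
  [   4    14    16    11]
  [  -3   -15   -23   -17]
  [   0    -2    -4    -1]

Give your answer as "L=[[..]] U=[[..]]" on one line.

L=[[1,0,0,0],[4,1,0,0],[-3,-3,1,0],[0,-1,0,1]] U=[[1,3,3,2],[0,2,4,3],[0,0,-2,-2],[0,0,0,2]]

  R1 -= 4·R0 → [0,2,4,3]
  R2 -= -3·R0 → [0,-6,-14,-11]
  R3 -= 0·R0 → [0,-2,-4,-1]
  R2 -= -3·R1 → [0,0,-2,-2]
  R3 -= -1·R1 → [0,0,0,2]
  R3 -= 0·R2 → [0,0,0,2]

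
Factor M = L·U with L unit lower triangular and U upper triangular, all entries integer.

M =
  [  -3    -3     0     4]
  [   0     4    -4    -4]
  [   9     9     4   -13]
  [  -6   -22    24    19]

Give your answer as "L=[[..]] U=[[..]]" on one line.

  R1 -= 0·R0 → [0,4,-4,-4]
  R2 -= -3·R0 → [0,0,4,-1]
  R3 -= 2·R0 → [0,-16,24,11]
  R2 -= 0·R1 → [0,0,4,-1]
  R3 -= -4·R1 → [0,0,8,-5]
  R3 -= 2·R2 → [0,0,0,-3]

L=[[1,0,0,0],[0,1,0,0],[-3,0,1,0],[2,-4,2,1]] U=[[-3,-3,0,4],[0,4,-4,-4],[0,0,4,-1],[0,0,0,-3]]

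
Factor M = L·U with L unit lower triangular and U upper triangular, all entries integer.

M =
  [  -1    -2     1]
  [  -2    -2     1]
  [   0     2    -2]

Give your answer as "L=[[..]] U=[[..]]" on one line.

  R1 -= 2·R0 → [0,2,-1]
  R2 -= 0·R0 → [0,2,-2]
  R2 -= 1·R1 → [0,0,-1]

L=[[1,0,0],[2,1,0],[0,1,1]] U=[[-1,-2,1],[0,2,-1],[0,0,-1]]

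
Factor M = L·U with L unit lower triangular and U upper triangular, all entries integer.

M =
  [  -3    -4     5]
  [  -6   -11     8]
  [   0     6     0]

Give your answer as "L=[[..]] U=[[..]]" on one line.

L=[[1,0,0],[2,1,0],[0,-2,1]] U=[[-3,-4,5],[0,-3,-2],[0,0,-4]]

  row1 -= 2·row0 → [0,-3,-2]
  row2 -= 0·row0 → [0,6,0]
  row2 -= -2·row1 → [0,0,-4]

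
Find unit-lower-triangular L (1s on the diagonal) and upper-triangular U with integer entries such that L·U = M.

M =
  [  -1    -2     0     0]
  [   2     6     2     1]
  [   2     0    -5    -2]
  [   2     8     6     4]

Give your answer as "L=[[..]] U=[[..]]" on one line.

L=[[1,0,0,0],[-2,1,0,0],[-2,-2,1,0],[-2,2,-2,1]] U=[[-1,-2,0,0],[0,2,2,1],[0,0,-1,0],[0,0,0,2]]

  r1 -= -2·r0 → [0,2,2,1]
  r2 -= -2·r0 → [0,-4,-5,-2]
  r3 -= -2·r0 → [0,4,6,4]
  r2 -= -2·r1 → [0,0,-1,0]
  r3 -= 2·r1 → [0,0,2,2]
  r3 -= -2·r2 → [0,0,0,2]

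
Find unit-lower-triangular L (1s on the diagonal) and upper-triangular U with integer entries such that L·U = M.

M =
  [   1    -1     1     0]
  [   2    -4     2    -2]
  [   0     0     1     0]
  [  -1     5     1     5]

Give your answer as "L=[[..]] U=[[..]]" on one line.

L=[[1,0,0,0],[2,1,0,0],[0,0,1,0],[-1,-2,2,1]] U=[[1,-1,1,0],[0,-2,0,-2],[0,0,1,0],[0,0,0,1]]

  row1 -= 2·row0 → [0,-2,0,-2]
  row2 -= 0·row0 → [0,0,1,0]
  row3 -= -1·row0 → [0,4,2,5]
  row2 -= 0·row1 → [0,0,1,0]
  row3 -= -2·row1 → [0,0,2,1]
  row3 -= 2·row2 → [0,0,0,1]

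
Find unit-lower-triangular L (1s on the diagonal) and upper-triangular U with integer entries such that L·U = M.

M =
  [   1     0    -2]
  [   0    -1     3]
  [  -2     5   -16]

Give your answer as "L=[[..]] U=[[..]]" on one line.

  r1 -= 0·r0 → [0,-1,3]
  r2 -= -2·r0 → [0,5,-20]
  r2 -= -5·r1 → [0,0,-5]

L=[[1,0,0],[0,1,0],[-2,-5,1]] U=[[1,0,-2],[0,-1,3],[0,0,-5]]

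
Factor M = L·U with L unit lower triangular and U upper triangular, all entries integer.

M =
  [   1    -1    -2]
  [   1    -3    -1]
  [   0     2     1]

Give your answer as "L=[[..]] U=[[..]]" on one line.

L=[[1,0,0],[1,1,0],[0,-1,1]] U=[[1,-1,-2],[0,-2,1],[0,0,2]]

  r1 -= 1·r0 → [0,-2,1]
  r2 -= 0·r0 → [0,2,1]
  r2 -= -1·r1 → [0,0,2]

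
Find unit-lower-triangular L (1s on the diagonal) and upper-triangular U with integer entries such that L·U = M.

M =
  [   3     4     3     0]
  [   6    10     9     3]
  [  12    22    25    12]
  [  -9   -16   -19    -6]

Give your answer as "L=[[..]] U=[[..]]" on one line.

  row1 -= 2·row0 → [0,2,3,3]
  row2 -= 4·row0 → [0,6,13,12]
  row3 -= -3·row0 → [0,-4,-10,-6]
  row2 -= 3·row1 → [0,0,4,3]
  row3 -= -2·row1 → [0,0,-4,0]
  row3 -= -1·row2 → [0,0,0,3]

L=[[1,0,0,0],[2,1,0,0],[4,3,1,0],[-3,-2,-1,1]] U=[[3,4,3,0],[0,2,3,3],[0,0,4,3],[0,0,0,3]]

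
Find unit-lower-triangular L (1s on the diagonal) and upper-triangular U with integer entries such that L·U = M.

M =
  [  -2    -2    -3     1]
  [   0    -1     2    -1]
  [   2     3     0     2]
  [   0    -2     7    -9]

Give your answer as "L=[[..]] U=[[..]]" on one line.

  R1 -= 0·R0 → [0,-1,2,-1]
  R2 -= -1·R0 → [0,1,-3,3]
  R3 -= 0·R0 → [0,-2,7,-9]
  R2 -= -1·R1 → [0,0,-1,2]
  R3 -= 2·R1 → [0,0,3,-7]
  R3 -= -3·R2 → [0,0,0,-1]

L=[[1,0,0,0],[0,1,0,0],[-1,-1,1,0],[0,2,-3,1]] U=[[-2,-2,-3,1],[0,-1,2,-1],[0,0,-1,2],[0,0,0,-1]]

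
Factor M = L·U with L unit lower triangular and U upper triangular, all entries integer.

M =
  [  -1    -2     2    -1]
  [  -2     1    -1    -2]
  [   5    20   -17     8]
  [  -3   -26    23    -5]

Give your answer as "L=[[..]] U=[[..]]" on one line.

  r1 -= 2·r0 → [0,5,-5,0]
  r2 -= -5·r0 → [0,10,-7,3]
  r3 -= 3·r0 → [0,-20,17,-2]
  r2 -= 2·r1 → [0,0,3,3]
  r3 -= -4·r1 → [0,0,-3,-2]
  r3 -= -1·r2 → [0,0,0,1]

L=[[1,0,0,0],[2,1,0,0],[-5,2,1,0],[3,-4,-1,1]] U=[[-1,-2,2,-1],[0,5,-5,0],[0,0,3,3],[0,0,0,1]]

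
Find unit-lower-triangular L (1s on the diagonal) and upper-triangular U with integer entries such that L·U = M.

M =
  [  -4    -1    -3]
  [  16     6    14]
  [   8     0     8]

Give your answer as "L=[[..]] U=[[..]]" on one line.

L=[[1,0,0],[-4,1,0],[-2,-1,1]] U=[[-4,-1,-3],[0,2,2],[0,0,4]]

  R1 -= -4·R0 → [0,2,2]
  R2 -= -2·R0 → [0,-2,2]
  R2 -= -1·R1 → [0,0,4]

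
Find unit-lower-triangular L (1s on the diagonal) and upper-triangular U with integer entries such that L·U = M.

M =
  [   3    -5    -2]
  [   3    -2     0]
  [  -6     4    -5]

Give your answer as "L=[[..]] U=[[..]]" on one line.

  r1 -= 1·r0 → [0,3,2]
  r2 -= -2·r0 → [0,-6,-9]
  r2 -= -2·r1 → [0,0,-5]

L=[[1,0,0],[1,1,0],[-2,-2,1]] U=[[3,-5,-2],[0,3,2],[0,0,-5]]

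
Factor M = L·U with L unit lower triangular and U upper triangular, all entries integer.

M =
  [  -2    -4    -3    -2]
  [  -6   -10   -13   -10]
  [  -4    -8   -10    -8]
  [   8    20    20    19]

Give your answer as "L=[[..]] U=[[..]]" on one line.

L=[[1,0,0,0],[3,1,0,0],[2,0,1,0],[-4,2,-4,1]] U=[[-2,-4,-3,-2],[0,2,-4,-4],[0,0,-4,-4],[0,0,0,3]]

  r1 -= 3·r0 → [0,2,-4,-4]
  r2 -= 2·r0 → [0,0,-4,-4]
  r3 -= -4·r0 → [0,4,8,11]
  r2 -= 0·r1 → [0,0,-4,-4]
  r3 -= 2·r1 → [0,0,16,19]
  r3 -= -4·r2 → [0,0,0,3]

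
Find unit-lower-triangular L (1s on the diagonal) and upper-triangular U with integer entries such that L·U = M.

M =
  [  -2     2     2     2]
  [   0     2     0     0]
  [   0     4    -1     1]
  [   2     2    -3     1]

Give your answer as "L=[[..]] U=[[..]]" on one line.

L=[[1,0,0,0],[0,1,0,0],[0,2,1,0],[-1,2,1,1]] U=[[-2,2,2,2],[0,2,0,0],[0,0,-1,1],[0,0,0,2]]

  row1 -= 0·row0 → [0,2,0,0]
  row2 -= 0·row0 → [0,4,-1,1]
  row3 -= -1·row0 → [0,4,-1,3]
  row2 -= 2·row1 → [0,0,-1,1]
  row3 -= 2·row1 → [0,0,-1,3]
  row3 -= 1·row2 → [0,0,0,2]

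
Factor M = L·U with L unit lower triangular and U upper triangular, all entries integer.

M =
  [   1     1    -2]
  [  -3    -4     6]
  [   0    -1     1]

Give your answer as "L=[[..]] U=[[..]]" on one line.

L=[[1,0,0],[-3,1,0],[0,1,1]] U=[[1,1,-2],[0,-1,0],[0,0,1]]

  row1 -= -3·row0 → [0,-1,0]
  row2 -= 0·row0 → [0,-1,1]
  row2 -= 1·row1 → [0,0,1]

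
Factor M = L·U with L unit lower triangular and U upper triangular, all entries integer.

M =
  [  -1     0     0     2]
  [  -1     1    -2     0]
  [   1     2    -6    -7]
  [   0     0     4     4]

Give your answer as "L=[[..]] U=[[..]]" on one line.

  row1 -= 1·row0 → [0,1,-2,-2]
  row2 -= -1·row0 → [0,2,-6,-5]
  row3 -= 0·row0 → [0,0,4,4]
  row2 -= 2·row1 → [0,0,-2,-1]
  row3 -= 0·row1 → [0,0,4,4]
  row3 -= -2·row2 → [0,0,0,2]

L=[[1,0,0,0],[1,1,0,0],[-1,2,1,0],[0,0,-2,1]] U=[[-1,0,0,2],[0,1,-2,-2],[0,0,-2,-1],[0,0,0,2]]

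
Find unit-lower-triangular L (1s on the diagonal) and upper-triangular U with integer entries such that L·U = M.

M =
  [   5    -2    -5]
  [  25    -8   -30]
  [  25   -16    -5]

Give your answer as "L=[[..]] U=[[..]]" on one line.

L=[[1,0,0],[5,1,0],[5,-3,1]] U=[[5,-2,-5],[0,2,-5],[0,0,5]]

  r1 -= 5·r0 → [0,2,-5]
  r2 -= 5·r0 → [0,-6,20]
  r2 -= -3·r1 → [0,0,5]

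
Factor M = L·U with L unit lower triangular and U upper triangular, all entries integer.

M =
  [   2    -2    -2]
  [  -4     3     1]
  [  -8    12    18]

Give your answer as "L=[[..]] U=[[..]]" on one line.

L=[[1,0,0],[-2,1,0],[-4,-4,1]] U=[[2,-2,-2],[0,-1,-3],[0,0,-2]]

  r1 -= -2·r0 → [0,-1,-3]
  r2 -= -4·r0 → [0,4,10]
  r2 -= -4·r1 → [0,0,-2]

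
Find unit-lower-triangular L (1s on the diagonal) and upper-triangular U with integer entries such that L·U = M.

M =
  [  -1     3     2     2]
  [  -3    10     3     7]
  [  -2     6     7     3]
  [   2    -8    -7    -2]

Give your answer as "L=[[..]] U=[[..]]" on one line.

  row1 -= 3·row0 → [0,1,-3,1]
  row2 -= 2·row0 → [0,0,3,-1]
  row3 -= -2·row0 → [0,-2,-3,2]
  row2 -= 0·row1 → [0,0,3,-1]
  row3 -= -2·row1 → [0,0,-9,4]
  row3 -= -3·row2 → [0,0,0,1]

L=[[1,0,0,0],[3,1,0,0],[2,0,1,0],[-2,-2,-3,1]] U=[[-1,3,2,2],[0,1,-3,1],[0,0,3,-1],[0,0,0,1]]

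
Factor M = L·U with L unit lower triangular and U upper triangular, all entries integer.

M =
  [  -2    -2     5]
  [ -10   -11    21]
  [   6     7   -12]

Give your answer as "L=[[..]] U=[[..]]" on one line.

  r1 -= 5·r0 → [0,-1,-4]
  r2 -= -3·r0 → [0,1,3]
  r2 -= -1·r1 → [0,0,-1]

L=[[1,0,0],[5,1,0],[-3,-1,1]] U=[[-2,-2,5],[0,-1,-4],[0,0,-1]]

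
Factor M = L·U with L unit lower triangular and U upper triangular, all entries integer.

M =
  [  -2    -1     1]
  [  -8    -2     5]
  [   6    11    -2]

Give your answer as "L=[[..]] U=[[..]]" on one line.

L=[[1,0,0],[4,1,0],[-3,4,1]] U=[[-2,-1,1],[0,2,1],[0,0,-3]]

  r1 -= 4·r0 → [0,2,1]
  r2 -= -3·r0 → [0,8,1]
  r2 -= 4·r1 → [0,0,-3]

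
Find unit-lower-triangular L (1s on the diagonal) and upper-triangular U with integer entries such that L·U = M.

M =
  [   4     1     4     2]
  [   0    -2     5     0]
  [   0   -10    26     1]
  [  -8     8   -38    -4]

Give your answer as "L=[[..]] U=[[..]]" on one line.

  r1 -= 0·r0 → [0,-2,5,0]
  r2 -= 0·r0 → [0,-10,26,1]
  r3 -= -2·r0 → [0,10,-30,0]
  r2 -= 5·r1 → [0,0,1,1]
  r3 -= -5·r1 → [0,0,-5,0]
  r3 -= -5·r2 → [0,0,0,5]

L=[[1,0,0,0],[0,1,0,0],[0,5,1,0],[-2,-5,-5,1]] U=[[4,1,4,2],[0,-2,5,0],[0,0,1,1],[0,0,0,5]]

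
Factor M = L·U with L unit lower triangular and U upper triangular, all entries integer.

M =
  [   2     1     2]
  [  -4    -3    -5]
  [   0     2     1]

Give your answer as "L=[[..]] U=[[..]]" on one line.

  row1 -= -2·row0 → [0,-1,-1]
  row2 -= 0·row0 → [0,2,1]
  row2 -= -2·row1 → [0,0,-1]

L=[[1,0,0],[-2,1,0],[0,-2,1]] U=[[2,1,2],[0,-1,-1],[0,0,-1]]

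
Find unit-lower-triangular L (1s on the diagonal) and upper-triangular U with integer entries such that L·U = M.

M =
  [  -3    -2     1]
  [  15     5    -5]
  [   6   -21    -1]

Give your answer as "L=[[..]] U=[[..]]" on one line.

  r1 -= -5·r0 → [0,-5,0]
  r2 -= -2·r0 → [0,-25,1]
  r2 -= 5·r1 → [0,0,1]

L=[[1,0,0],[-5,1,0],[-2,5,1]] U=[[-3,-2,1],[0,-5,0],[0,0,1]]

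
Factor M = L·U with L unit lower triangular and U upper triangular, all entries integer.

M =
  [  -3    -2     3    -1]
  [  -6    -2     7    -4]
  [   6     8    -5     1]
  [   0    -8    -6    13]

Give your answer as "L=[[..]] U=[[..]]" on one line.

L=[[1,0,0,0],[2,1,0,0],[-2,2,1,0],[0,-4,2,1]] U=[[-3,-2,3,-1],[0,2,1,-2],[0,0,-1,3],[0,0,0,-1]]

  row1 -= 2·row0 → [0,2,1,-2]
  row2 -= -2·row0 → [0,4,1,-1]
  row3 -= 0·row0 → [0,-8,-6,13]
  row2 -= 2·row1 → [0,0,-1,3]
  row3 -= -4·row1 → [0,0,-2,5]
  row3 -= 2·row2 → [0,0,0,-1]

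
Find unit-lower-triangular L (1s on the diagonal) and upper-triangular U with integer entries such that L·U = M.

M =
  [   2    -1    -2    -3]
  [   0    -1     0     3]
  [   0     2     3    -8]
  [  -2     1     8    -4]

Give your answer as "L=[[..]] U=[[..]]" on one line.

  r1 -= 0·r0 → [0,-1,0,3]
  r2 -= 0·r0 → [0,2,3,-8]
  r3 -= -1·r0 → [0,0,6,-7]
  r2 -= -2·r1 → [0,0,3,-2]
  r3 -= 0·r1 → [0,0,6,-7]
  r3 -= 2·r2 → [0,0,0,-3]

L=[[1,0,0,0],[0,1,0,0],[0,-2,1,0],[-1,0,2,1]] U=[[2,-1,-2,-3],[0,-1,0,3],[0,0,3,-2],[0,0,0,-3]]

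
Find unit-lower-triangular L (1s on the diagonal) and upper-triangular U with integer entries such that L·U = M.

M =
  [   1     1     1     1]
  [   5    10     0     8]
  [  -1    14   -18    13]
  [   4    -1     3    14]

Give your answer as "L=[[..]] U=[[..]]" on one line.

L=[[1,0,0,0],[5,1,0,0],[-1,3,1,0],[4,-1,3,1]] U=[[1,1,1,1],[0,5,-5,3],[0,0,-2,5],[0,0,0,-2]]

  row1 -= 5·row0 → [0,5,-5,3]
  row2 -= -1·row0 → [0,15,-17,14]
  row3 -= 4·row0 → [0,-5,-1,10]
  row2 -= 3·row1 → [0,0,-2,5]
  row3 -= -1·row1 → [0,0,-6,13]
  row3 -= 3·row2 → [0,0,0,-2]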